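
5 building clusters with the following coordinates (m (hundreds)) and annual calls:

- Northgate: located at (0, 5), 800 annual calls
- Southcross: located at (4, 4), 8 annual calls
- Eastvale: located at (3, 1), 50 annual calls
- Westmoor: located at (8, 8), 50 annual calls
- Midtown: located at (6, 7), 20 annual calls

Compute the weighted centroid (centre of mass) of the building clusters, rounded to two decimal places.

The minimiser of Σwᵢ‖p−pᵢ‖² is the weighted centroid p* = (Σwᵢpᵢ)/(Σwᵢ).
Σwᵢ = 928.
Σwᵢxᵢ = 800·0 + 8·4 + 50·3 + 50·8 + 20·6 = 702.
Σwᵢyᵢ = 800·5 + 8·4 + 50·1 + 50·8 + 20·7 = 4622.
x* = 702/928 = 0.76, y* = 4622/928 = 4.98.

(0.76, 4.98)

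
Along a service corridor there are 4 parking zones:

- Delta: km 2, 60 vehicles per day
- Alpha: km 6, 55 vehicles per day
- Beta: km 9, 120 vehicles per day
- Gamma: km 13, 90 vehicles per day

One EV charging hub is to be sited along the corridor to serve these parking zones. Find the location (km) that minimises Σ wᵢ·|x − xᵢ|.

For a sum of weighted absolute distances on a line, the optimum is the weighted median (not the mean). Total weight W = 325; half-weight = 162.5.
Sort by position and accumulate weight:
  km 2 (Delta, w=60) → cum 60
  km 6 (Alpha, w=55) → cum 115
  km 9 (Beta, w=120) → cum 235  ≥ 162.5 → median here
  km 13 (Gamma, w=90) → cum 325
Optimal location: km 9.

x = 9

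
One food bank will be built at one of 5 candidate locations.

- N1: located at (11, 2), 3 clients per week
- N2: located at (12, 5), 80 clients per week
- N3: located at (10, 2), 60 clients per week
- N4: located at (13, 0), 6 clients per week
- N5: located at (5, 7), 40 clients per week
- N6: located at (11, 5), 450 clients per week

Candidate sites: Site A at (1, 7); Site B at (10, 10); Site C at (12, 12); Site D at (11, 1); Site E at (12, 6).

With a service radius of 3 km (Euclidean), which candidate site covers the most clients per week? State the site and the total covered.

Site E, covering 530

Coverage radius r = 3 km; a point is covered iff (Δx)²+(Δy)² ≤ 3² = 9.
  Site A (1, 7): covers {none} → 0
  Site B (10, 10): covers {none} → 0
  Site C (12, 12): covers {none} → 0
  Site D (11, 1): covers {N1, N3, N4} → 69
  Site E (12, 6): covers {N2, N6} → 530
Maximum coverage at Site E: 530 clients per week.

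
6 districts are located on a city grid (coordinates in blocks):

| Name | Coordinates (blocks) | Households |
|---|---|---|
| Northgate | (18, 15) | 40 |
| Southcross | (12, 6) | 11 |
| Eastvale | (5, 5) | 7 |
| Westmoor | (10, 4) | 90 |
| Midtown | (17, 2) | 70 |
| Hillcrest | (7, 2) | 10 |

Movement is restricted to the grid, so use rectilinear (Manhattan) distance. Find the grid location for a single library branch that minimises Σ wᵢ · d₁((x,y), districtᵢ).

(12, 4)

Manhattan distance separates: Σwᵢ(|x−xᵢ|+|y−yᵢ|) = Σwᵢ|x−xᵢ| + Σwᵢ|y−yᵢ|, so x and y are optimised independently as 1-D weighted medians.
Total weight W = 228; half = 114.
x-coordinate, sorted with cumulative weight:
  x=5 (Eastvale, w=7) cum 7
  x=7 (Hillcrest, w=10) cum 17
  x=10 (Westmoor, w=90) cum 107
  x=12 (Southcross, w=11) cum 118  ← median
  x=17 (Midtown, w=70) cum 188
  x=18 (Northgate, w=40) cum 228
⇒ x* = 12
y-coordinate, sorted with cumulative weight:
  y=2 (Midtown, w=70) cum 70
  y=2 (Hillcrest, w=10) cum 80
  y=4 (Westmoor, w=90) cum 170  ← median
  y=5 (Eastvale, w=7) cum 177
  y=6 (Southcross, w=11) cum 188
  y=15 (Northgate, w=40) cum 228
⇒ y* = 4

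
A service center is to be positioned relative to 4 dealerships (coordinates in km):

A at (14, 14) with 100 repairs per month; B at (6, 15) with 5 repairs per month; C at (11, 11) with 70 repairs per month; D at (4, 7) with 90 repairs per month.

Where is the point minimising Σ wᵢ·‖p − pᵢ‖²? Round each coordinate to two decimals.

The minimiser of Σwᵢ‖p−pᵢ‖² is the weighted centroid p* = (Σwᵢpᵢ)/(Σwᵢ).
Σwᵢ = 265.
Σwᵢxᵢ = 100·14 + 5·6 + 70·11 + 90·4 = 2560.
Σwᵢyᵢ = 100·14 + 5·15 + 70·11 + 90·7 = 2875.
x* = 2560/265 = 9.66, y* = 2875/265 = 10.85.

(9.66, 10.85)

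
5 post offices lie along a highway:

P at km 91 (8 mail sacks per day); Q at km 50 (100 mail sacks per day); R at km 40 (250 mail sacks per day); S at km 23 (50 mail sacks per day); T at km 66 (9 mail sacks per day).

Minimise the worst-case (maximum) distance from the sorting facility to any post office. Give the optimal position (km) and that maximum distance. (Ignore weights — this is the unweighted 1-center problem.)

The 1-center on a line is the midpoint of the two extreme points: leftmost at 23, rightmost at 91.
Optimal location = (23 + 91)/2 = 57; maximum distance = (91 − 23)/2 = 34.

location 57, max distance 34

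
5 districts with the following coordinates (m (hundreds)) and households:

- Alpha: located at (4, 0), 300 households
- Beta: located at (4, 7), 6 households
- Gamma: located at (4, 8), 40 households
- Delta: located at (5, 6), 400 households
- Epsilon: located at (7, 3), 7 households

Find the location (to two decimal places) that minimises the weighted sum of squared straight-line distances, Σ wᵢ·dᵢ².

The minimiser of Σwᵢ‖p−pᵢ‖² is the weighted centroid p* = (Σwᵢpᵢ)/(Σwᵢ).
Σwᵢ = 753.
Σwᵢxᵢ = 300·4 + 6·4 + 40·4 + 400·5 + 7·7 = 3433.
Σwᵢyᵢ = 300·0 + 6·7 + 40·8 + 400·6 + 7·3 = 2783.
x* = 3433/753 = 4.56, y* = 2783/753 = 3.70.

(4.56, 3.70)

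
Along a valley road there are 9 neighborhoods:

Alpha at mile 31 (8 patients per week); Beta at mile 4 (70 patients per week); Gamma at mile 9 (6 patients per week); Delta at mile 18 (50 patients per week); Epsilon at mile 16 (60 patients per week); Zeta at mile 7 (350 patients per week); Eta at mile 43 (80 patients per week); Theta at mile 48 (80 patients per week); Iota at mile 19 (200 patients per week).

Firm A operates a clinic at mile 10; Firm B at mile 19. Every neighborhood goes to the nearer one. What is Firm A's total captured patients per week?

The indifferent point is the midpoint (10+19)/2 = 14.5; neighborhoods left of it (closer to Firm A at 10) go to Firm A, those right go to Firm B.
  Beta at 4 (w=70) → Firm A
  Zeta at 7 (w=350) → Firm A
  Gamma at 9 (w=6) → Firm A
  Epsilon at 16 (w=60) → Firm B
  Delta at 18 (w=50) → Firm B
  Iota at 19 (w=200) → Firm B
  Alpha at 31 (w=8) → Firm B
  Eta at 43 (w=80) → Firm B
  Theta at 48 (w=80) → Firm B
Firm A captures 426; Firm B captures 478.

426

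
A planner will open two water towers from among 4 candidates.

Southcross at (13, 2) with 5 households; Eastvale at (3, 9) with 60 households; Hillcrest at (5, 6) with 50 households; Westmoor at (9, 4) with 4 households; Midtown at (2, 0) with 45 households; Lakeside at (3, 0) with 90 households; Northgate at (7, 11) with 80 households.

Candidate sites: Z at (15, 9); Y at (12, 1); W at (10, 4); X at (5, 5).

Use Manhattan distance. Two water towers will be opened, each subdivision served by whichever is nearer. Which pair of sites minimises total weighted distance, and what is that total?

{W, X}, total 2069

Evaluate every pair (each demand assigned to the nearer of the two):
  {W, X}: total = 2069
  {Y, X}: total = 2070
  {Z, X}: total = 2105
  {Y, W}: total = 3279
  {Z, W}: total = 3429
  {Z, Y}: total = 3549
Best pair: {W, X} with total 2069.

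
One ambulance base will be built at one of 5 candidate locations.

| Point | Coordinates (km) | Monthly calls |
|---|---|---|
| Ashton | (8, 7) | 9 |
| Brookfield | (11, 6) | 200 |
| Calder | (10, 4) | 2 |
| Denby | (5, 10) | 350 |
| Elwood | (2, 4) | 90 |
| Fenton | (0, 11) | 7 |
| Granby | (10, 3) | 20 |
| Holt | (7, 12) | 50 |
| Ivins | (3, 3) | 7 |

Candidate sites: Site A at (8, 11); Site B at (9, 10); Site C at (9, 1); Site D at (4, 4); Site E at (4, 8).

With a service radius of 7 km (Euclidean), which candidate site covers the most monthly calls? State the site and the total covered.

Coverage radius r = 7 km; a point is covered iff (Δx)²+(Δy)² ≤ 7² = 49.
  Site A (8, 11): covers {Ashton, Brookfield, Denby, Holt} → 609
  Site B (9, 10): covers {Ashton, Brookfield, Calder, Denby, Holt} → 611
  Site C (9, 1): covers {Ashton, Brookfield, Calder, Granby, Ivins} → 238
  Site D (4, 4): covers {Ashton, Calder, Denby, Elwood, Granby, Ivins} → 478
  Site E (4, 8): covers {Ashton, Denby, Elwood, Fenton, Holt, Ivins} → 513
Maximum coverage at Site B: 611 monthly calls.

Site B, covering 611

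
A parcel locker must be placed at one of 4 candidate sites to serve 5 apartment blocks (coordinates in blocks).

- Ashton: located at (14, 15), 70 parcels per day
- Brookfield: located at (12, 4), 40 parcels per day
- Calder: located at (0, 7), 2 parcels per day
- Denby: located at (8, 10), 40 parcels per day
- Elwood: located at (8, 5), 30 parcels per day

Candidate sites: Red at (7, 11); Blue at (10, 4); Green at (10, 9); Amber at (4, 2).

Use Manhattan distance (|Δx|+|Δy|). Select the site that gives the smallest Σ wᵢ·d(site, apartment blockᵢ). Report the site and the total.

Total weighted distance at each candidate:
  Red (7, 11): total = 1562
  Blue (10, 4): total = 1566
  Green (10, 9): total = 1304
  Amber (4, 2): total = 2718
Minimum is at Green with total 1304 blocks.

Green, total 1304 blocks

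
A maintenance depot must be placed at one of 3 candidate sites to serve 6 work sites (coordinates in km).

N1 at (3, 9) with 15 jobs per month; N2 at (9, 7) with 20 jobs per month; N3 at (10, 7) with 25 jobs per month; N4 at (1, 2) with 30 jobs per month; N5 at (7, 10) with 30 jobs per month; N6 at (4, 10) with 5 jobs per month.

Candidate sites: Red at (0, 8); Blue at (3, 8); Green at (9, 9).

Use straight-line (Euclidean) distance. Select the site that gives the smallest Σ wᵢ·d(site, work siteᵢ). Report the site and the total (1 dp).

Green, total 597.4 km

Total weighted distance at each candidate:
  Red (0, 8): total = 903.0
  Blue (3, 8): total = 648.5
  Green (9, 9): total = 597.4
Minimum is at Green with total 597.4 km.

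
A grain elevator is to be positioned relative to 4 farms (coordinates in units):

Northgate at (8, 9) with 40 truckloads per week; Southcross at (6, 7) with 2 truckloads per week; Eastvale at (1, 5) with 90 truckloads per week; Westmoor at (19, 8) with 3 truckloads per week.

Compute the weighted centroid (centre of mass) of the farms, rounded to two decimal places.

(3.55, 6.28)

The minimiser of Σwᵢ‖p−pᵢ‖² is the weighted centroid p* = (Σwᵢpᵢ)/(Σwᵢ).
Σwᵢ = 135.
Σwᵢxᵢ = 40·8 + 2·6 + 90·1 + 3·19 = 479.
Σwᵢyᵢ = 40·9 + 2·7 + 90·5 + 3·8 = 848.
x* = 479/135 = 3.55, y* = 848/135 = 6.28.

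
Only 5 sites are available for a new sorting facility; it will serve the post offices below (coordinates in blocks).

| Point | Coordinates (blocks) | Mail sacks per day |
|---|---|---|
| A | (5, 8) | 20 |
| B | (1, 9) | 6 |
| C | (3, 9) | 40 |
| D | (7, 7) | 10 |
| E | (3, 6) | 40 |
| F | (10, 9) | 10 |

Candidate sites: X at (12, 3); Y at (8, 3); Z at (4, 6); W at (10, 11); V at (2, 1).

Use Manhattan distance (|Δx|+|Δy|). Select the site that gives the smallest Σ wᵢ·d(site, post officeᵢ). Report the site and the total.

Z, total 426 blocks

Total weighted distance at each candidate:
  X (12, 3): total = 1592
  Y (8, 3): total = 1128
  Z (4, 6): total = 426
  W (10, 11): total = 1156
  V (2, 1): total = 1124
Minimum is at Z with total 426 blocks.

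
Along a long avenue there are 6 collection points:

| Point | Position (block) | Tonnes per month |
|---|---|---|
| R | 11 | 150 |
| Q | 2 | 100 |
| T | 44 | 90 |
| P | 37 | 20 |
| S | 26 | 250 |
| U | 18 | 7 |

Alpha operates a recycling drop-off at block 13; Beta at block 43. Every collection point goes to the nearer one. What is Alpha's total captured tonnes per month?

The indifferent point is the midpoint (13+43)/2 = 28; collection points left of it (closer to Alpha at 13) go to Alpha, those right go to Beta.
  Q at 2 (w=100) → Alpha
  R at 11 (w=150) → Alpha
  U at 18 (w=7) → Alpha
  S at 26 (w=250) → Alpha
  P at 37 (w=20) → Beta
  T at 44 (w=90) → Beta
Alpha captures 507; Beta captures 110.

507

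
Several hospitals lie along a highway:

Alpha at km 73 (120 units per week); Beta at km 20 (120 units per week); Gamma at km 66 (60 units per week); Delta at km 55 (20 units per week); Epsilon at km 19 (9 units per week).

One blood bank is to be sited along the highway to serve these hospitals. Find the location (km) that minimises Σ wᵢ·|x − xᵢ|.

x = 66

For a sum of weighted absolute distances on a line, the optimum is the weighted median (not the mean). Total weight W = 329; half-weight = 164.5.
Sort by position and accumulate weight:
  km 19 (Epsilon, w=9) → cum 9
  km 20 (Beta, w=120) → cum 129
  km 55 (Delta, w=20) → cum 149
  km 66 (Gamma, w=60) → cum 209  ≥ 164.5 → median here
  km 73 (Alpha, w=120) → cum 329
Optimal location: km 66.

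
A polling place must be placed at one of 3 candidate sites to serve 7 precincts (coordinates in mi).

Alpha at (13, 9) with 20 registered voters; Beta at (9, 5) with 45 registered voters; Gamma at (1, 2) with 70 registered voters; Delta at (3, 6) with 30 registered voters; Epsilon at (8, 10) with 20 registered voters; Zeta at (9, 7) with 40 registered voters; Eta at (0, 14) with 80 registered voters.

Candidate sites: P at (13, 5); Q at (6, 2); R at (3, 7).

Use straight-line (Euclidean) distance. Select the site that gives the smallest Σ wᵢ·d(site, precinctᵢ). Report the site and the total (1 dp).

R, total 1861.4 mi

Total weighted distance at each candidate:
  P (13, 5): total = 3012.6
  Q (6, 2): total = 2360.4
  R (3, 7): total = 1861.4
Minimum is at R with total 1861.4 mi.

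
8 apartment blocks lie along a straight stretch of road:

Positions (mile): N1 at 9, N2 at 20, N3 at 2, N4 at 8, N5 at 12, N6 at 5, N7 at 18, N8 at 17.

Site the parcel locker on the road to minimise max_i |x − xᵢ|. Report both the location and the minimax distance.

The 1-center on a line is the midpoint of the two extreme points: leftmost at 2, rightmost at 20.
Optimal location = (2 + 20)/2 = 11; maximum distance = (20 − 2)/2 = 9.

location 11, max distance 9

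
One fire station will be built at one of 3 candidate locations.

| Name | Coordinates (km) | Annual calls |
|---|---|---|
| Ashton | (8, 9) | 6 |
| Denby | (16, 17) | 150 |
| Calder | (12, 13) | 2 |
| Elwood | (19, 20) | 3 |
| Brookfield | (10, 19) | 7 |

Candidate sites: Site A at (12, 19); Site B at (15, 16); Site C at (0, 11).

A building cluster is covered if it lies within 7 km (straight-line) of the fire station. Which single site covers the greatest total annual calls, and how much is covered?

Coverage radius r = 7 km; a point is covered iff (Δx)²+(Δy)² ≤ 7² = 49.
  Site A (12, 19): covers {Denby, Calder, Brookfield} → 159
  Site B (15, 16): covers {Denby, Calder, Elwood, Brookfield} → 162
  Site C (0, 11): covers {none} → 0
Maximum coverage at Site B: 162 annual calls.

Site B, covering 162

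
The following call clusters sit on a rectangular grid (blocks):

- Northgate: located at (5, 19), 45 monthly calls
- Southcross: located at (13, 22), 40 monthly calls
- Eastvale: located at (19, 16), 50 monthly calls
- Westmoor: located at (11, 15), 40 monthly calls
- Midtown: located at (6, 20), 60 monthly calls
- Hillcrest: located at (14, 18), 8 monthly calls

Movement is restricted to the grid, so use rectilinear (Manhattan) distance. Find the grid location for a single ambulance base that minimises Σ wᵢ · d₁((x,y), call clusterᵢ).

(11, 19)

Manhattan distance separates: Σwᵢ(|x−xᵢ|+|y−yᵢ|) = Σwᵢ|x−xᵢ| + Σwᵢ|y−yᵢ|, so x and y are optimised independently as 1-D weighted medians.
Total weight W = 243; half = 121.5.
x-coordinate, sorted with cumulative weight:
  x=5 (Northgate, w=45) cum 45
  x=6 (Midtown, w=60) cum 105
  x=11 (Westmoor, w=40) cum 145  ← median
  x=13 (Southcross, w=40) cum 185
  x=14 (Hillcrest, w=8) cum 193
  x=19 (Eastvale, w=50) cum 243
⇒ x* = 11
y-coordinate, sorted with cumulative weight:
  y=15 (Westmoor, w=40) cum 40
  y=16 (Eastvale, w=50) cum 90
  y=18 (Hillcrest, w=8) cum 98
  y=19 (Northgate, w=45) cum 143  ← median
  y=20 (Midtown, w=60) cum 203
  y=22 (Southcross, w=40) cum 243
⇒ y* = 19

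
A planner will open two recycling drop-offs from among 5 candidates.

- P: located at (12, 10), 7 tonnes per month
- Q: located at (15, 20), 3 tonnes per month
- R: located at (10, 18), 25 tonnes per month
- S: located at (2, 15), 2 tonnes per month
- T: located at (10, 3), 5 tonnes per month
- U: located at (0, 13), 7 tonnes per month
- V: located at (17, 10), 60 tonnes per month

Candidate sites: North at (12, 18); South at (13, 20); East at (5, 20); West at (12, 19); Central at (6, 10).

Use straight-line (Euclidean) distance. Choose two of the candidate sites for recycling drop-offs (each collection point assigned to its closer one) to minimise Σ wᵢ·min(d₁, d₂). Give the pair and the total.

{North, Central}, total 768.9

Evaluate every pair (each demand assigned to the nearer of the two):
  {North, Central}: total = 768.9
  {West, Central}: total = 825.2
  {North, East}: total = 830.4
  {North, South}: total = 865.6
  {North, West}: total = 869.1
  {South, Central}: total = 884.4
  {East, West}: total = 898.6
  {South, West}: total = 938.7
  {East, Central}: total = 965.6
  {South, East}: total = 970.9
Best pair: {North, Central} with total 768.9.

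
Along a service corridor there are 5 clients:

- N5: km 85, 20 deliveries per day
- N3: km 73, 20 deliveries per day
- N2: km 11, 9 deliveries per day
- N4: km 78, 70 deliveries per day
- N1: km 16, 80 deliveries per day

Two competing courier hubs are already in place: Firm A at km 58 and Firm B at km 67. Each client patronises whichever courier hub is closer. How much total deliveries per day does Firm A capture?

89

The indifferent point is the midpoint (58+67)/2 = 62.5; clients left of it (closer to Firm A at 58) go to Firm A, those right go to Firm B.
  N2 at 11 (w=9) → Firm A
  N1 at 16 (w=80) → Firm A
  N3 at 73 (w=20) → Firm B
  N4 at 78 (w=70) → Firm B
  N5 at 85 (w=20) → Firm B
Firm A captures 89; Firm B captures 110.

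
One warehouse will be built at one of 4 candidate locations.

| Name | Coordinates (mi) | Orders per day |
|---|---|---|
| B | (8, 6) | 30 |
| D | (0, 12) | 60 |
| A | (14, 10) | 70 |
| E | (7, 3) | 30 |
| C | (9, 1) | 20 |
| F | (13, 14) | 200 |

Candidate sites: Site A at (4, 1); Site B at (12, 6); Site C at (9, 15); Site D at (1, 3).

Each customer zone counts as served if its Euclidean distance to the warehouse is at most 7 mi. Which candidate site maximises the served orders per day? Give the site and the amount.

Coverage radius r = 7 mi; a point is covered iff (Δx)²+(Δy)² ≤ 7² = 49.
  Site A (4, 1): covers {B, E, C} → 80
  Site B (12, 6): covers {B, A, E, C} → 150
  Site C (9, 15): covers {F} → 200
  Site D (1, 3): covers {E} → 30
Maximum coverage at Site C: 200 orders per day.

Site C, covering 200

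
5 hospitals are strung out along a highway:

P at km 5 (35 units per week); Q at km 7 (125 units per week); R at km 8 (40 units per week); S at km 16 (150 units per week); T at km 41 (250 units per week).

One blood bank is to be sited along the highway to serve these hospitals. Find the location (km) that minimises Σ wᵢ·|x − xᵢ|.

For a sum of weighted absolute distances on a line, the optimum is the weighted median (not the mean). Total weight W = 600; half-weight = 300.
Sort by position and accumulate weight:
  km 5 (P, w=35) → cum 35
  km 7 (Q, w=125) → cum 160
  km 8 (R, w=40) → cum 200
  km 16 (S, w=150) → cum 350  ≥ 300 → median here
  km 41 (T, w=250) → cum 600
Optimal location: km 16.

x = 16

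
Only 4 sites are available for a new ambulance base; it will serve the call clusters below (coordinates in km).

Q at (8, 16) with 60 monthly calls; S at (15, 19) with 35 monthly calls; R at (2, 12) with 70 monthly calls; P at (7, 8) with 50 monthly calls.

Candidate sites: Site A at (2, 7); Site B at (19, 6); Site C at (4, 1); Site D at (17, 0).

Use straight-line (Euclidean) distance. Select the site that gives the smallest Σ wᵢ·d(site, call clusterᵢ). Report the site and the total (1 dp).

Site A, total 1873.2 km

Total weighted distance at each candidate:
  Site A (2, 7): total = 1873.2
  Site B (19, 6): total = 3238.2
  Site C (4, 1): total = 2833.2
  Site D (17, 0): total = 3755.1
Minimum is at Site A with total 1873.2 km.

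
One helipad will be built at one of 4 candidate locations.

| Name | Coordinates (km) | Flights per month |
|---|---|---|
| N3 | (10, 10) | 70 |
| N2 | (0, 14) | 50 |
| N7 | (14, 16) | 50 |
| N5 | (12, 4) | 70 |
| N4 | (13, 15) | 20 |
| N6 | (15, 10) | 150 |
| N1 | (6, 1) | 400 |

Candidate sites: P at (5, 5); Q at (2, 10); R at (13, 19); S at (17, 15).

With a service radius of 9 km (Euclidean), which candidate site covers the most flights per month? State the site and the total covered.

P, covering 540

Coverage radius r = 9 km; a point is covered iff (Δx)²+(Δy)² ≤ 9² = 81.
  P (5, 5): covers {N3, N5, N1} → 540
  Q (2, 10): covers {N3, N2} → 120
  R (13, 19): covers {N7, N4} → 70
  S (17, 15): covers {N3, N7, N4, N6} → 290
Maximum coverage at P: 540 flights per month.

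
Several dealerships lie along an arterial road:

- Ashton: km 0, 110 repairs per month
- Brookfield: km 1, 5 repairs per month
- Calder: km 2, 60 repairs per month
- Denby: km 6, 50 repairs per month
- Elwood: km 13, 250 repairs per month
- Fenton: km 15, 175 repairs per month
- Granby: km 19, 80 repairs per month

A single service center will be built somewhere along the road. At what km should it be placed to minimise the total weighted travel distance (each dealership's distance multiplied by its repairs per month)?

x = 13

For a sum of weighted absolute distances on a line, the optimum is the weighted median (not the mean). Total weight W = 730; half-weight = 365.
Sort by position and accumulate weight:
  km 0 (Ashton, w=110) → cum 110
  km 1 (Brookfield, w=5) → cum 115
  km 2 (Calder, w=60) → cum 175
  km 6 (Denby, w=50) → cum 225
  km 13 (Elwood, w=250) → cum 475  ≥ 365 → median here
  km 15 (Fenton, w=175) → cum 650
  km 19 (Granby, w=80) → cum 730
Optimal location: km 13.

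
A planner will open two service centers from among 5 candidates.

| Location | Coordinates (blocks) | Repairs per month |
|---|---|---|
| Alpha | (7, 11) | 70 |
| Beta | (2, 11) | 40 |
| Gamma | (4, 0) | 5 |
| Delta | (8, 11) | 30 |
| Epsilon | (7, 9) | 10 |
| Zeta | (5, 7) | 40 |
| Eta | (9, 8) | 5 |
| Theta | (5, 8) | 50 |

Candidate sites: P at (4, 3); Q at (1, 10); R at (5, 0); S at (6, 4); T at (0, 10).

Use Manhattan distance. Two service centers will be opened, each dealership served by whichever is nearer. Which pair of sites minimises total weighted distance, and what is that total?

{Q, S}, total 1345

Evaluate every pair (each demand assigned to the nearer of the two):
  {Q, S}: total = 1345
  {P, Q}: total = 1445
  {S, T}: total = 1485
  {Q, R}: total = 1515
  {Q, T}: total = 1575
  {P, T}: total = 1595
  {R, T}: total = 1720
  {P, S}: total = 1750
  {R, S}: total = 1780
  {P, R}: total = 2175
Best pair: {Q, S} with total 1345.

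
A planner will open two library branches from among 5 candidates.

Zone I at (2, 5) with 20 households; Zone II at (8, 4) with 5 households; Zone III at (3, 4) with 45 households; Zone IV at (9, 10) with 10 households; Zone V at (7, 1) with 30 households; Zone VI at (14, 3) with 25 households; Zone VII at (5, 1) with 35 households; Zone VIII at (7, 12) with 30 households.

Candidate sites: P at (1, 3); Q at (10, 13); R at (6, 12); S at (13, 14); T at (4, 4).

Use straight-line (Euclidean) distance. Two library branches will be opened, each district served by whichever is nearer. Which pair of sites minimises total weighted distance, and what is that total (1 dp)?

{R, T}, total 665.0

Evaluate every pair (each demand assigned to the nearer of the two):
  {R, T}: total = 665.0
  {Q, T}: total = 725.4
  {S, T}: total = 845.2
  {P, R}: total = 894.1
  {P, Q}: total = 922.7
  {P, T}: total = 933.3
  {P, S}: total = 1049.4
  {Q, R}: total = 1635.8
  {R, S}: total = 1647.1
  {Q, S}: total = 2007.3
Best pair: {R, T} with total 665.0.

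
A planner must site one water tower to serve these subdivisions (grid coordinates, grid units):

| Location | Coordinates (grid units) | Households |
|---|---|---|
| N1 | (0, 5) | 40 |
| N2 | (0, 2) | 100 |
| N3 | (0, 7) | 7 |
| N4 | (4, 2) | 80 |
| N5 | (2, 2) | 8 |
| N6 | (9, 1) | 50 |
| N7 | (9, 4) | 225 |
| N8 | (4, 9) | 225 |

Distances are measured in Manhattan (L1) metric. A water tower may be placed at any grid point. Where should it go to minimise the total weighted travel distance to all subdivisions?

(4, 4)

Manhattan distance separates: Σwᵢ(|x−xᵢ|+|y−yᵢ|) = Σwᵢ|x−xᵢ| + Σwᵢ|y−yᵢ|, so x and y are optimised independently as 1-D weighted medians.
Total weight W = 735; half = 367.5.
x-coordinate, sorted with cumulative weight:
  x=0 (N1, w=40) cum 40
  x=0 (N2, w=100) cum 140
  x=0 (N3, w=7) cum 147
  x=2 (N5, w=8) cum 155
  x=4 (N4, w=80) cum 235
  x=4 (N8, w=225) cum 460  ← median
  x=9 (N6, w=50) cum 510
  x=9 (N7, w=225) cum 735
⇒ x* = 4
y-coordinate, sorted with cumulative weight:
  y=1 (N6, w=50) cum 50
  y=2 (N2, w=100) cum 150
  y=2 (N4, w=80) cum 230
  y=2 (N5, w=8) cum 238
  y=4 (N7, w=225) cum 463  ← median
  y=5 (N1, w=40) cum 503
  y=7 (N3, w=7) cum 510
  y=9 (N8, w=225) cum 735
⇒ y* = 4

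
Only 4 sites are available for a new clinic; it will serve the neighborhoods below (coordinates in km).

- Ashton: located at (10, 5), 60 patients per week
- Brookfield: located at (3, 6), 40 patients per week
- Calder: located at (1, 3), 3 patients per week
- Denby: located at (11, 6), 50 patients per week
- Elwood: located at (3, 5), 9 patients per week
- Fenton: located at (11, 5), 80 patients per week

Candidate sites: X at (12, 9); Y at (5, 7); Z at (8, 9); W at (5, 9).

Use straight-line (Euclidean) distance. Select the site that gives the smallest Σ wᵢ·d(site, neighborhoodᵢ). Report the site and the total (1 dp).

Total weighted distance at each candidate:
  X (12, 9): total = 1262.0
  Y (5, 7): total = 1265.1
  Z (8, 9): total = 1199.0
  W (5, 9): total = 1502.6
Minimum is at Z with total 1199.0 km.

Z, total 1199.0 km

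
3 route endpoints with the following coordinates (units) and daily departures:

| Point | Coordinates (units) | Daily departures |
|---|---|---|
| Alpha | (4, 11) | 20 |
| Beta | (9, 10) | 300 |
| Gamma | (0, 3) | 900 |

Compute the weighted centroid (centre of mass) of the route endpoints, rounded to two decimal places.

The minimiser of Σwᵢ‖p−pᵢ‖² is the weighted centroid p* = (Σwᵢpᵢ)/(Σwᵢ).
Σwᵢ = 1220.
Σwᵢxᵢ = 20·4 + 300·9 + 900·0 = 2780.
Σwᵢyᵢ = 20·11 + 300·10 + 900·3 = 5920.
x* = 2780/1220 = 2.28, y* = 5920/1220 = 4.85.

(2.28, 4.85)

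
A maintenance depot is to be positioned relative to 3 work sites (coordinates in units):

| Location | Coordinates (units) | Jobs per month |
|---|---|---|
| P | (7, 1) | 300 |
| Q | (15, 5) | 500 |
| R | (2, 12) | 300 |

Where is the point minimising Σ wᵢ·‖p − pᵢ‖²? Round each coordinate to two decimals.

(9.27, 5.82)

The minimiser of Σwᵢ‖p−pᵢ‖² is the weighted centroid p* = (Σwᵢpᵢ)/(Σwᵢ).
Σwᵢ = 1100.
Σwᵢxᵢ = 300·7 + 500·15 + 300·2 = 10200.
Σwᵢyᵢ = 300·1 + 500·5 + 300·12 = 6400.
x* = 10200/1100 = 9.27, y* = 6400/1100 = 5.82.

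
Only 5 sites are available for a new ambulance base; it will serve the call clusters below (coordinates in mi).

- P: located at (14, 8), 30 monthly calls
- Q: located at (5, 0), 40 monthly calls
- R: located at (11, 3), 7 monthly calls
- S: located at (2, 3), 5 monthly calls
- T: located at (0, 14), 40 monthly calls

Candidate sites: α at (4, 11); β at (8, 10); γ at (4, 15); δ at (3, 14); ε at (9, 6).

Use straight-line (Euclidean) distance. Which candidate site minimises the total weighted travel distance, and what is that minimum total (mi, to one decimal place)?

Total weighted distance at each candidate:
  α (4, 11): total = 1070.7
  β (8, 10): total = 1064.5
  γ (4, 15): total = 1290.5
  δ (3, 14): total = 1212.0
  ε (9, 6): total = 995.0
Minimum is at ε with total 995.0 mi.

ε, total 995.0 mi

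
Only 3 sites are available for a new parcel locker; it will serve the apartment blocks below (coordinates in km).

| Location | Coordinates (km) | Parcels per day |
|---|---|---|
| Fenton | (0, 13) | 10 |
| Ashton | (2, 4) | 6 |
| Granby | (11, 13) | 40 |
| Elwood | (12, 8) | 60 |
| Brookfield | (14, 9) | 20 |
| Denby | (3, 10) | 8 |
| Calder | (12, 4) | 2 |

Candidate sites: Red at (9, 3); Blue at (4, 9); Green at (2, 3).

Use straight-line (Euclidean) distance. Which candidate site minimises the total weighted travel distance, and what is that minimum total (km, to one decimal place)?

Blue, total 1125.3 km

Total weighted distance at each candidate:
  Red (9, 3): total = 1171.0
  Blue (4, 9): total = 1125.3
  Green (2, 3): total = 1661.9
Minimum is at Blue with total 1125.3 km.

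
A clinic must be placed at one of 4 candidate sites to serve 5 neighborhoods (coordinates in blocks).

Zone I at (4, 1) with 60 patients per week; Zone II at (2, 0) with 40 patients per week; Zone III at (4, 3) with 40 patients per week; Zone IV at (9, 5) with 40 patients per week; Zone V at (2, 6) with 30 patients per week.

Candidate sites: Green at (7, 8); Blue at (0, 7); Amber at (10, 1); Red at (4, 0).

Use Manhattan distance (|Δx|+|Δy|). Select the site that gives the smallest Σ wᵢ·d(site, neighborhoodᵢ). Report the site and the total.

Total weighted distance at each candidate:
  Green (7, 8): total = 1850
  Blue (0, 7): total = 1810
  Amber (10, 1): total = 1630
  Red (4, 0): total = 900
Minimum is at Red with total 900 blocks.

Red, total 900 blocks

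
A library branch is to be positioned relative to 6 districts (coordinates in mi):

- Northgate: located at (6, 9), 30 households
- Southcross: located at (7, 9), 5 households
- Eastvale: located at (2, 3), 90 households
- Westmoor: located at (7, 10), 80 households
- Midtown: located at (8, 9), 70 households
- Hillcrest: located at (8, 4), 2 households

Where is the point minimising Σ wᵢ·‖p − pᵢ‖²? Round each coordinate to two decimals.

The minimiser of Σwᵢ‖p−pᵢ‖² is the weighted centroid p* = (Σwᵢpᵢ)/(Σwᵢ).
Σwᵢ = 277.
Σwᵢxᵢ = 30·6 + 5·7 + 90·2 + 80·7 + 70·8 + 2·8 = 1531.
Σwᵢyᵢ = 30·9 + 5·9 + 90·3 + 80·10 + 70·9 + 2·4 = 2023.
x* = 1531/277 = 5.53, y* = 2023/277 = 7.30.

(5.53, 7.30)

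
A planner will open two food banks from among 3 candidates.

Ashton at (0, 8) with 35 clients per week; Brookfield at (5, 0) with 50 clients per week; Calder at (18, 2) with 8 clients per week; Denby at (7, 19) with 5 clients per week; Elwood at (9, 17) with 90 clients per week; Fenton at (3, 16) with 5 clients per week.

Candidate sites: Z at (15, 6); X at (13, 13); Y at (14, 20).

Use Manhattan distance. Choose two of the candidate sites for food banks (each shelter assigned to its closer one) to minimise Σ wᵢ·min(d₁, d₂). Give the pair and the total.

Evaluate every pair (each demand assigned to the nearer of the two):
  {Z, Y}: total = 2286
  {Z, X}: total = 2296
  {X, Y}: total = 2633
Best pair: {Z, Y} with total 2286.

{Z, Y}, total 2286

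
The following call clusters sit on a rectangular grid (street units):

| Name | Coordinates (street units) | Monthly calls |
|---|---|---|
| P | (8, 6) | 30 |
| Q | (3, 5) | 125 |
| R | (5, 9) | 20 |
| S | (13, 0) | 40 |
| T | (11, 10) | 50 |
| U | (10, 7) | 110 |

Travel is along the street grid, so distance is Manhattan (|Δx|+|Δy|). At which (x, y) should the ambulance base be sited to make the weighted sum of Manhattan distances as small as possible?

(10, 6)

Manhattan distance separates: Σwᵢ(|x−xᵢ|+|y−yᵢ|) = Σwᵢ|x−xᵢ| + Σwᵢ|y−yᵢ|, so x and y are optimised independently as 1-D weighted medians.
Total weight W = 375; half = 187.5.
x-coordinate, sorted with cumulative weight:
  x=3 (Q, w=125) cum 125
  x=5 (R, w=20) cum 145
  x=8 (P, w=30) cum 175
  x=10 (U, w=110) cum 285  ← median
  x=11 (T, w=50) cum 335
  x=13 (S, w=40) cum 375
⇒ x* = 10
y-coordinate, sorted with cumulative weight:
  y=0 (S, w=40) cum 40
  y=5 (Q, w=125) cum 165
  y=6 (P, w=30) cum 195  ← median
  y=7 (U, w=110) cum 305
  y=9 (R, w=20) cum 325
  y=10 (T, w=50) cum 375
⇒ y* = 6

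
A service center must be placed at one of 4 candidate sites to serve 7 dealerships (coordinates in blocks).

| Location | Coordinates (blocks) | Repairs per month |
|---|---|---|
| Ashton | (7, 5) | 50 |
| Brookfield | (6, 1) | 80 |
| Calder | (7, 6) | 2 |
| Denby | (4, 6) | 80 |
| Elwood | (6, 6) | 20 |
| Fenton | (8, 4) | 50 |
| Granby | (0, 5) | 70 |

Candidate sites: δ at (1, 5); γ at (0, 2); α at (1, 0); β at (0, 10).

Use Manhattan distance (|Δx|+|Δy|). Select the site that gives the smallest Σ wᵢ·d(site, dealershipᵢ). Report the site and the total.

Total weighted distance at each candidate:
  δ (1, 5): total = 1944
  γ (0, 2): total = 2632
  α (1, 0): total = 2964
  β (0, 10): total = 3712
Minimum is at δ with total 1944 blocks.

δ, total 1944 blocks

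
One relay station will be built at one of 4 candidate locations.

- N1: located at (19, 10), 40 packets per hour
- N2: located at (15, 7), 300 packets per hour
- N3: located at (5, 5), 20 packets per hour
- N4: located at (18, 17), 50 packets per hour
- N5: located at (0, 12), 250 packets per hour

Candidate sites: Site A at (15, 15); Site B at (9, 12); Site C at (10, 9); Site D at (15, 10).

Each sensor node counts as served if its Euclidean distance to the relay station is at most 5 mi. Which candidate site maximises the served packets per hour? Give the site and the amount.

Coverage radius r = 5 mi; a point is covered iff (Δx)²+(Δy)² ≤ 5² = 25.
  Site A (15, 15): covers {N4} → 50
  Site B (9, 12): covers {none} → 0
  Site C (10, 9): covers {none} → 0
  Site D (15, 10): covers {N1, N2} → 340
Maximum coverage at Site D: 340 packets per hour.

Site D, covering 340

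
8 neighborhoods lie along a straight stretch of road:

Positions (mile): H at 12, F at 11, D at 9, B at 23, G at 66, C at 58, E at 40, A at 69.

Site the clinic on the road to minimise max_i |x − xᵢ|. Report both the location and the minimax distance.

The 1-center on a line is the midpoint of the two extreme points: leftmost at 9, rightmost at 69.
Optimal location = (9 + 69)/2 = 39; maximum distance = (69 − 9)/2 = 30.

location 39, max distance 30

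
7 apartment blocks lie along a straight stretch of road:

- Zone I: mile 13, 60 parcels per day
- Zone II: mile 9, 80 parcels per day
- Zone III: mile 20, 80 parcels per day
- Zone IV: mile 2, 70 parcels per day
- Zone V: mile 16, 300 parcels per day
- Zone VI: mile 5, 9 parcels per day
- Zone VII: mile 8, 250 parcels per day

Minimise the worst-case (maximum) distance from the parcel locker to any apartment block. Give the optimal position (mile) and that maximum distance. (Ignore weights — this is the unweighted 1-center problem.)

The 1-center on a line is the midpoint of the two extreme points: leftmost at 2, rightmost at 20.
Optimal location = (2 + 20)/2 = 11; maximum distance = (20 − 2)/2 = 9.

location 11, max distance 9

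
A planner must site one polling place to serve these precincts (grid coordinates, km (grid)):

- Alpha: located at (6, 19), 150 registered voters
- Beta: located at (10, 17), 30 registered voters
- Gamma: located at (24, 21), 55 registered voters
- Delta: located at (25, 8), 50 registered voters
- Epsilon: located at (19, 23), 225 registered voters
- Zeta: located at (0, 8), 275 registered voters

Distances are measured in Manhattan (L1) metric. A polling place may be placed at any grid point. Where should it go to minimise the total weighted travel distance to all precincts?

(6, 19)

Manhattan distance separates: Σwᵢ(|x−xᵢ|+|y−yᵢ|) = Σwᵢ|x−xᵢ| + Σwᵢ|y−yᵢ|, so x and y are optimised independently as 1-D weighted medians.
Total weight W = 785; half = 392.5.
x-coordinate, sorted with cumulative weight:
  x=0 (Zeta, w=275) cum 275
  x=6 (Alpha, w=150) cum 425  ← median
  x=10 (Beta, w=30) cum 455
  x=19 (Epsilon, w=225) cum 680
  x=24 (Gamma, w=55) cum 735
  x=25 (Delta, w=50) cum 785
⇒ x* = 6
y-coordinate, sorted with cumulative weight:
  y=8 (Delta, w=50) cum 50
  y=8 (Zeta, w=275) cum 325
  y=17 (Beta, w=30) cum 355
  y=19 (Alpha, w=150) cum 505  ← median
  y=21 (Gamma, w=55) cum 560
  y=23 (Epsilon, w=225) cum 785
⇒ y* = 19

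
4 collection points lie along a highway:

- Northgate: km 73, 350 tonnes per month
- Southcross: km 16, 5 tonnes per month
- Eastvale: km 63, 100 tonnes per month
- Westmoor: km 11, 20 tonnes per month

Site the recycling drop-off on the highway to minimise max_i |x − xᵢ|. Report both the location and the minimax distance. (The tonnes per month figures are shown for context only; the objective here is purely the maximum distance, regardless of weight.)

location 42, max distance 31

The 1-center on a line is the midpoint of the two extreme points: leftmost at 11, rightmost at 73.
Optimal location = (11 + 73)/2 = 42; maximum distance = (73 − 11)/2 = 31.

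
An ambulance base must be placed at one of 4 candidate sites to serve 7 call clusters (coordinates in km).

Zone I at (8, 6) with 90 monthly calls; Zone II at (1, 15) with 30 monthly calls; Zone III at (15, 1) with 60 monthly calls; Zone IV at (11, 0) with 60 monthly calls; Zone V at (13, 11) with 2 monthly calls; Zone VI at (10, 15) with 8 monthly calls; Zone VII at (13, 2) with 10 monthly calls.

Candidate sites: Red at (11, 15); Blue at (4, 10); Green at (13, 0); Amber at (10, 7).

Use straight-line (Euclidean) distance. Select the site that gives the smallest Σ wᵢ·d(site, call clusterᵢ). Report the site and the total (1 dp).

Amber, total 1587.7 km

Total weighted distance at each candidate:
  Red (11, 15): total = 3075.9
  Blue (4, 10): total = 2470.2
  Green (13, 0): total = 1697.7
  Amber (10, 7): total = 1587.7
Minimum is at Amber with total 1587.7 km.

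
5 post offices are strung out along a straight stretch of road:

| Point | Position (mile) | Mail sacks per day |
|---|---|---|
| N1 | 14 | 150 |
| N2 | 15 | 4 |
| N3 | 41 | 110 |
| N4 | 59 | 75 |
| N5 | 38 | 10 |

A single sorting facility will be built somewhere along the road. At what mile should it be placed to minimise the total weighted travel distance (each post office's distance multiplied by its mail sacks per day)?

For a sum of weighted absolute distances on a line, the optimum is the weighted median (not the mean). Total weight W = 349; half-weight = 174.5.
Sort by position and accumulate weight:
  mile 14 (N1, w=150) → cum 150
  mile 15 (N2, w=4) → cum 154
  mile 38 (N5, w=10) → cum 164
  mile 41 (N3, w=110) → cum 274  ≥ 174.5 → median here
  mile 59 (N4, w=75) → cum 349
Optimal location: mile 41.

x = 41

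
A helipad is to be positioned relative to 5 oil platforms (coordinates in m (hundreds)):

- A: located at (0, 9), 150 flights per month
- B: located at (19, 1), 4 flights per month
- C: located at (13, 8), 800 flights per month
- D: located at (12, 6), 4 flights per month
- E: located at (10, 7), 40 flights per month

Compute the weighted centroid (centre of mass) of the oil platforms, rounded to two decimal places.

(10.95, 8.07)

The minimiser of Σwᵢ‖p−pᵢ‖² is the weighted centroid p* = (Σwᵢpᵢ)/(Σwᵢ).
Σwᵢ = 998.
Σwᵢxᵢ = 150·0 + 4·19 + 800·13 + 4·12 + 40·10 = 10924.
Σwᵢyᵢ = 150·9 + 4·1 + 800·8 + 4·6 + 40·7 = 8058.
x* = 10924/998 = 10.95, y* = 8058/998 = 8.07.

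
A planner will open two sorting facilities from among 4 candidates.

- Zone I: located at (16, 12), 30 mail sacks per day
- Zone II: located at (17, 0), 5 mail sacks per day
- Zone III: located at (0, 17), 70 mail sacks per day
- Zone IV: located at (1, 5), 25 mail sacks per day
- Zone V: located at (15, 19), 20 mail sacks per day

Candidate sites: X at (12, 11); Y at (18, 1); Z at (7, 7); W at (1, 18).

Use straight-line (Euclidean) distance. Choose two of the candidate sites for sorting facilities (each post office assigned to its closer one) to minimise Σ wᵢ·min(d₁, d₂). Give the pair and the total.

Evaluate every pair (each demand assigned to the nearer of the two):
  {X, W}: total = 767.2
  {Z, W}: total = 907.7
  {Y, W}: total = 1047.2
  {X, Z}: total = 1367.6
  {X, Y}: total = 1554.0
  {Y, Z}: total = 1617.0
Best pair: {X, W} with total 767.2.

{X, W}, total 767.2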